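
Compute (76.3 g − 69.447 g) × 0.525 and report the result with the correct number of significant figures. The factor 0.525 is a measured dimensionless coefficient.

76.3 g − 69.447 g = 6.853 g; the difference is limited to 1 decimal place (2 s.f.).
Carrying full precision, 6.853 × 0.525 = 3.597825 g; 0.525 has 3 s.f., so the result keeps min(2, 3) = 2 s.f.
Rounded to 2 significant figures: 3.6 g.

3.6 g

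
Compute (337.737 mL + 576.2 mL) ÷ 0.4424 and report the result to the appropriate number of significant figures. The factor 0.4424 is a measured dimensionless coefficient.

337.737 mL + 576.2 mL = 913.937 mL; the sum is limited to 1 decimal place (4 s.f.).
Carrying full precision, 913.937 ÷ 0.4424 = 2065.86121157… mL; 0.4424 has 4 s.f., so the result keeps min(4, 4) = 4 s.f.
Rounded to 4 significant figures: 2066 mL.

2066 mL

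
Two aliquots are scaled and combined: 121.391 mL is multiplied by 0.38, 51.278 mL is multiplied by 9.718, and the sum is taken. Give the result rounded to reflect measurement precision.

544 mL

121.391 × 0.38 = 46.12858 → 46 mL (2 s.f., last digit at the 10^0 place).
51.278 × 9.718 = 498.319604 → 498.3 mL (4 s.f., last digit at the 10^-1 place).
Sum: 544.448184 mL; keep the coarser place, 10^0.
Result: 544 mL.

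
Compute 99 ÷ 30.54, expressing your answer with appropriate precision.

99 ÷ 30.54 = 3.2416502947…
Multiplication/division keeps the fewest significant figures: 99 → 2 s.f., 30.54 → 4 s.f.; limit is 2.
Rounded to 2 significant figures: 3.2.

3.2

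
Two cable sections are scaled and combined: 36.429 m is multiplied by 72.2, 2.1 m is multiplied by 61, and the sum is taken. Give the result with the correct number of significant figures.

36.429 × 72.2 = 2630.1738 → 2.63 × 10^3 m (3 s.f., last digit at the 10^1 place).
2.1 × 61 = 128.1 → 1.3 × 10^2 m (2 s.f., last digit at the 10^1 place).
Sum: 2758.2738 m; keep the coarser place, 10^1.
Result: 2.76 × 10^3 m.

2.76 × 10^3 m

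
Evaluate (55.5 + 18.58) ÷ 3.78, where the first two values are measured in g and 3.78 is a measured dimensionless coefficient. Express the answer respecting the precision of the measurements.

55.5 g + 18.58 g = 74.08 g; the sum is limited to 1 decimal place (3 s.f.).
Carrying full precision, 74.08 ÷ 3.78 = 19.5978835979… g; 3.78 has 3 s.f., so the result keeps min(3, 3) = 3 s.f.
Rounded to 3 significant figures: 19.6 g.

19.6 g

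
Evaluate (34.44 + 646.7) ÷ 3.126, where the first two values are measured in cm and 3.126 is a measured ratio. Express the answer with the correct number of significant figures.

34.44 cm + 646.7 cm = 681.14 cm; the sum is limited to 1 decimal place (4 s.f.).
Carrying full precision, 681.14 ÷ 3.126 = 217.895073576… cm; 3.126 has 4 s.f., so the result keeps min(4, 4) = 4 s.f.
Rounded to 4 significant figures: 217.9 cm.

217.9 cm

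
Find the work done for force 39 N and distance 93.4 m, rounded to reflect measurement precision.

work done = 39 N × 93.4 m = 3642.6 J.
39 has 2 significant figures; 93.4 has 3.
Division/multiplication keeps the fewest: 2 significant figures.
Rounded: 3.6 × 10^3 J.

3.6 × 10^3 J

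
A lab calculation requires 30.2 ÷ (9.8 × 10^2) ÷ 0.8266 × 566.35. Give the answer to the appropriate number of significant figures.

30.2 ÷ (9.8 × 10^2) ÷ 0.8266 × 566.35 = 21.1139928994…
Multiplication/division keeps the fewest significant figures: 30.2 → 3 s.f., 9.8 × 10^2 → 2 s.f., 0.8266 → 4 s.f., 566.35 → 5 s.f.; limit is 2.
Rounded to 2 significant figures: 21.

21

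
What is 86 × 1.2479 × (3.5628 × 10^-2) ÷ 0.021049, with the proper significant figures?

1.8 × 10^2

86 × 1.2479 × (3.5628 × 10^-2) ÷ 0.021049 = 181.65117503…
Multiplication/division keeps the fewest significant figures: 86 → 2 s.f., 1.2479 → 5 s.f., 3.5628 × 10^-2 → 5 s.f., 0.021049 → 5 s.f.; limit is 2.
Rounded to 2 significant figures: 1.8 × 10^2.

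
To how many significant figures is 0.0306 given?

0.0306: leading zeros are not significant; zeros between nonzero digits are significant.

3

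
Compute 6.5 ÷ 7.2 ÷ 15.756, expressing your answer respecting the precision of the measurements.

0.057

6.5 ÷ 7.2 ÷ 15.756 = 0.0572973964063…
Multiplication/division keeps the fewest significant figures: 6.5 → 2 s.f., 7.2 → 2 s.f., 15.756 → 5 s.f.; limit is 2.
Rounded to 2 significant figures: 0.057.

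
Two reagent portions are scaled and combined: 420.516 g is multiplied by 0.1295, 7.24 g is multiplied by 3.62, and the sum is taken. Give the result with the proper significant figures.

420.516 × 0.1295 = 54.456822 → 54.46 g (4 s.f., last digit at the 10^-2 place).
7.24 × 3.62 = 26.2088 → 26.2 g (3 s.f., last digit at the 10^-1 place).
Sum: 80.665622 g; keep the coarser place, 10^-1.
Result: 80.7 g.

80.7 g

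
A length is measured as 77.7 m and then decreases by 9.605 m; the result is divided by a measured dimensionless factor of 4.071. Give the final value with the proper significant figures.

16.7 m

77.7 m − 9.605 m = 68.095 m; the difference is limited to 1 decimal place (3 s.f.).
Carrying full precision, 68.095 ÷ 4.071 = 16.7268484402… m; 4.071 has 4 s.f., so the result keeps min(3, 4) = 3 s.f.
Rounded to 3 significant figures: 16.7 m.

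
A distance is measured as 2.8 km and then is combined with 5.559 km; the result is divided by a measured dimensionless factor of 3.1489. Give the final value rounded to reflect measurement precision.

2.8 km + 5.559 km = 8.359 km; the sum is limited to 1 decimal place (2 s.f.).
Carrying full precision, 8.359 ÷ 3.1489 = 2.65457778907… km; 3.1489 has 5 s.f., so the result keeps min(2, 5) = 2 s.f.
Rounded to 2 significant figures: 2.7 km.

2.7 km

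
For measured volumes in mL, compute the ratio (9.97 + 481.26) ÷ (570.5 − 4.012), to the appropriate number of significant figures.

0.8671

9.97 + 481.26 = 491.23, limited to 2 d.p. → 5 s.f.; 570.5 − 4.012 = 566.488, limited to 1 d.p. → 4 s.f.
Carrying full precision, 491.23 ÷ 566.488 = 0.867149877844…; keep min(5, 4) = 4 s.f.
Rounded to 4 significant figures: 0.8671.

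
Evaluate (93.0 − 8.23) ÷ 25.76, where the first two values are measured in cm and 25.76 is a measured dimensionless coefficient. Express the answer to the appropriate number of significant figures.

3.29 cm

93.0 cm − 8.23 cm = 84.77 cm; the difference is limited to 1 decimal place (3 s.f.).
Carrying full precision, 84.77 ÷ 25.76 = 3.29076086957… cm; 25.76 has 4 s.f., so the result keeps min(3, 4) = 3 s.f.
Rounded to 3 significant figures: 3.29 cm.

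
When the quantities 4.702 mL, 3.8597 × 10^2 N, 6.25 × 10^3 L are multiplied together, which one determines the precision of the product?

4.702 mL → 4 s.f.; 3.8597 × 10^2 N → 5 s.f.; 6.25 × 10^3 L → 3 s.f.
The fewest is 3 significant figures, from 6.25 × 10^3 L.

6.25 × 10^3 L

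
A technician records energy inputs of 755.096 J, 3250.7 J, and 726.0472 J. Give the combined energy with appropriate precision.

755.096 J + 3250.7 J + 726.0472 J = 4731.8432 J.
Addition/subtraction keeps the fewest decimal places: 755.096 → 3 decimal places, 3250.7 → 1 decimal place, 726.0472 → 4 decimal places; limit is 1.
Rounded to 1 decimal place: 4731.8 J.

4731.8 J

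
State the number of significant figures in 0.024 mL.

0.024: leading zeros are not significant.

2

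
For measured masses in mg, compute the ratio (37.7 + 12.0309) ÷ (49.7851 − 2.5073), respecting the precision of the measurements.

37.7 + 12.0309 = 49.7309, limited to 1 d.p. → 3 s.f.; 49.7851 − 2.5073 = 47.2778, limited to 4 d.p. → 6 s.f.
Carrying full precision, 49.7309 ÷ 47.2778 = 1.05188693213…; keep min(3, 6) = 3 s.f.
Rounded to 3 significant figures: 1.05.

1.05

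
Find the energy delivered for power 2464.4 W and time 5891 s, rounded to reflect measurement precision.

energy delivered = 2464.4 W × 5891 s = 14517780.4 J.
2464.4 has 5 significant figures; 5891 has 4.
Division/multiplication keeps the fewest: 4 significant figures.
Rounded: 1.452 × 10^7 J.

1.452 × 10^7 J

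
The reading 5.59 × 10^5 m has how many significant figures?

3

5.59 × 10^5: in scientific notation every digit of the coefficient is significant.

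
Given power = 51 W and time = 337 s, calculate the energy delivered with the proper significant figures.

energy delivered = 51 W × 337 s = 17187 J.
51 has 2 significant figures; 337 has 3.
Division/multiplication keeps the fewest: 2 significant figures.
Rounded: 1.7 × 10^4 J.

1.7 × 10^4 J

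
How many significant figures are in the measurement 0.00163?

3

0.00163: leading zeros are not significant.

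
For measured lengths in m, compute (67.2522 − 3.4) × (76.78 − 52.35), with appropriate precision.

1.56 × 10^3 m²

67.2522 − 3.4 = 63.8522, limited to 1 d.p. → 3 s.f.; 76.78 − 52.35 = 24.43, limited to 2 d.p. → 4 s.f.
Carrying full precision, 63.8522 × 24.43 = 1559.909246; keep min(3, 4) = 3 s.f.
Rounded to 3 significant figures: 1.56 × 10^3 m².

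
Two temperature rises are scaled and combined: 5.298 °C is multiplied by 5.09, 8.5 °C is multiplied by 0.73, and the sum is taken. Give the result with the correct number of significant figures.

5.298 × 5.09 = 26.96682 → 27.0 °C (3 s.f., last digit at the 10^-1 place).
8.5 × 0.73 = 6.205 → 6.2 °C (2 s.f., last digit at the 10^-1 place).
Sum: 33.17182 °C; keep the coarser place, 10^-1.
Result: 33.2 °C.

33.2 °C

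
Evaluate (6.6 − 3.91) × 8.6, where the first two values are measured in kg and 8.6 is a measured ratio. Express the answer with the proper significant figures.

23 kg

6.6 kg − 3.91 kg = 2.69 kg; the difference is limited to 1 decimal place (2 s.f.).
Carrying full precision, 2.69 × 8.6 = 23.134 kg; 8.6 has 2 s.f., so the result keeps min(2, 2) = 2 s.f.
Rounded to 2 significant figures: 23 kg.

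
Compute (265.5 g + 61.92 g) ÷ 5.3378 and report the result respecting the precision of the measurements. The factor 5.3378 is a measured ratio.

61.34 g

265.5 g + 61.92 g = 327.42 g; the sum is limited to 1 decimal place (4 s.f.).
Carrying full precision, 327.42 ÷ 5.3378 = 61.3398778523… g; 5.3378 has 5 s.f., so the result keeps min(4, 5) = 4 s.f.
Rounded to 4 significant figures: 61.34 g.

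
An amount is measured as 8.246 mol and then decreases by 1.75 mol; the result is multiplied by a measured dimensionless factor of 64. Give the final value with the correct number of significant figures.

8.246 mol − 1.75 mol = 6.496 mol; the difference is limited to 2 decimal places (3 s.f.).
Carrying full precision, 6.496 × 64 = 415.744 mol; 64 has 2 s.f., so the result keeps min(3, 2) = 2 s.f.
Rounded to 2 significant figures: 4.2 × 10^2 mol.

4.2 × 10^2 mol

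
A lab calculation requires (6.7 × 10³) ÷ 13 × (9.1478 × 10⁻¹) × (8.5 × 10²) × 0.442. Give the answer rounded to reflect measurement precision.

1.8 × 10⁵

(6.7 × 10³) ÷ 13 × (9.1478 × 10⁻¹) × (8.5 × 10²) × 0.442 = 177128.8514
Multiplication/division keeps the fewest significant figures: 6.7 × 10³ → 2 s.f., 13 → 2 s.f., 9.1478 × 10⁻¹ → 5 s.f., 8.5 × 10² → 2 s.f., 0.442 → 3 s.f.; limit is 2.
Rounded to 2 significant figures: 1.8 × 10⁵.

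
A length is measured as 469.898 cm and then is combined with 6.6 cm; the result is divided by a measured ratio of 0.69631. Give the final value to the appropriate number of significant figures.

469.898 cm + 6.6 cm = 476.498 cm; the sum is limited to 1 decimal place (4 s.f.).
Carrying full precision, 476.498 ÷ 0.69631 = 684.318766067… cm; 0.69631 has 5 s.f., so the result keeps min(4, 5) = 4 s.f.
Rounded to 4 significant figures: 684.3 cm.

684.3 cm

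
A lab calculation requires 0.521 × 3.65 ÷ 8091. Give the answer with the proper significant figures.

2.35 × 10^-4

0.521 × 3.65 ÷ 8091 = 0.000235032752441…
Multiplication/division keeps the fewest significant figures: 0.521 → 3 s.f., 3.65 → 3 s.f., 8091 → 4 s.f.; limit is 3.
Rounded to 3 significant figures: 2.35 × 10^-4.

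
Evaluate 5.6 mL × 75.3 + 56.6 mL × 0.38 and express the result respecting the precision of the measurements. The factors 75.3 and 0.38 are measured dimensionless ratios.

4.4 × 10² mL

5.6 × 75.3 = 421.68 → 4.2 × 10² mL (2 s.f., last digit at the 10^1 place).
56.6 × 0.38 = 21.508 → 22 mL (2 s.f., last digit at the 10^0 place).
Sum: 443.188 mL; keep the coarser place, 10^1.
Result: 4.4 × 10² mL.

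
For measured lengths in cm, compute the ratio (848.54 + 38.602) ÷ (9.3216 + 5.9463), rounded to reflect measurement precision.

848.54 + 38.602 = 887.142, limited to 2 d.p. → 5 s.f.; 9.3216 + 5.9463 = 15.2679, limited to 4 d.p. → 6 s.f.
Carrying full precision, 887.142 ÷ 15.2679 = 58.1050439157…; keep min(5, 6) = 5 s.f.
Rounded to 5 significant figures: 58.105.

58.105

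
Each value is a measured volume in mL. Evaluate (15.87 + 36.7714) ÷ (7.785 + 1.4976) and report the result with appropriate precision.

5.671

15.87 + 36.7714 = 52.6414, limited to 2 d.p. → 4 s.f.; 7.785 + 1.4976 = 9.2826, limited to 3 d.p. → 4 s.f.
Carrying full precision, 52.6414 ÷ 9.2826 = 5.67097580419…; keep min(4, 4) = 4 s.f.
Rounded to 4 significant figures: 5.671.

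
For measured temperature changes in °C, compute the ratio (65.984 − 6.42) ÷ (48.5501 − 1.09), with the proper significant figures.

65.984 − 6.42 = 59.564, limited to 2 d.p. → 4 s.f.; 48.5501 − 1.09 = 47.4601, limited to 2 d.p. → 4 s.f.
Carrying full precision, 59.564 ÷ 47.4601 = 1.25503317524…; keep min(4, 4) = 4 s.f.
Rounded to 4 significant figures: 1.255.

1.255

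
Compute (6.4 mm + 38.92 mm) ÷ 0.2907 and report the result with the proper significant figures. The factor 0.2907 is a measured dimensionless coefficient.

156 mm

6.4 mm + 38.92 mm = 45.32 mm; the sum is limited to 1 decimal place (3 s.f.).
Carrying full precision, 45.32 ÷ 0.2907 = 155.899552804… mm; 0.2907 has 4 s.f., so the result keeps min(3, 4) = 3 s.f.
Rounded to 3 significant figures: 156 mm.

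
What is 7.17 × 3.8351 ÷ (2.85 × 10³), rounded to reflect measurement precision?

0.00965

7.17 × 3.8351 ÷ (2.85 × 10³) = 0.00964830421053…
Multiplication/division keeps the fewest significant figures: 7.17 → 3 s.f., 3.8351 → 5 s.f., 2.85 × 10³ → 3 s.f.; limit is 3.
Rounded to 3 significant figures: 0.00965.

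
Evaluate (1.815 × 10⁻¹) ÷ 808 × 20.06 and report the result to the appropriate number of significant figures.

0.00451

(1.815 × 10⁻¹) ÷ 808 × 20.06 = 0.0045060519802…
Multiplication/division keeps the fewest significant figures: 1.815 × 10⁻¹ → 4 s.f., 808 → 3 s.f., 20.06 → 4 s.f.; limit is 3.
Rounded to 3 significant figures: 0.00451.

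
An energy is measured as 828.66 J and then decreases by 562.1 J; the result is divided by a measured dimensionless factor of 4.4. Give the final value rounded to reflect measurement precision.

61 J

828.66 J − 562.1 J = 266.56 J; the difference is limited to 1 decimal place (4 s.f.).
Carrying full precision, 266.56 ÷ 4.4 = 60.5818181818… J; 4.4 has 2 s.f., so the result keeps min(4, 2) = 2 s.f.
Rounded to 2 significant figures: 61 J.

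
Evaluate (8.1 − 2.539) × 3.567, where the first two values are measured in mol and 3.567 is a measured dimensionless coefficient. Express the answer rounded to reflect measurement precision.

2.0 × 10^1 mol

8.1 mol − 2.539 mol = 5.561 mol; the difference is limited to 1 decimal place (2 s.f.).
Carrying full precision, 5.561 × 3.567 = 19.836087 mol; 3.567 has 4 s.f., so the result keeps min(2, 4) = 2 s.f.
Rounded to 2 significant figures: 2.0 × 10^1 mol.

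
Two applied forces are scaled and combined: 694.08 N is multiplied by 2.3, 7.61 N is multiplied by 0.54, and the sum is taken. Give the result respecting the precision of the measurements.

694.08 × 2.3 = 1596.384 → 1.6 × 10³ N (2 s.f., last digit at the 10^2 place).
7.61 × 0.54 = 4.1094 → 4.1 N (2 s.f., last digit at the 10^-1 place).
Sum: 1600.4934 N; keep the coarser place, 10^2.
Result: 1.6 × 10³ N.

1.6 × 10³ N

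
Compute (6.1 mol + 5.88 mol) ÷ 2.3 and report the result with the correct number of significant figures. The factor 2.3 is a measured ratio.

5.2 mol

6.1 mol + 5.88 mol = 11.98 mol; the sum is limited to 1 decimal place (3 s.f.).
Carrying full precision, 11.98 ÷ 2.3 = 5.20869565217… mol; 2.3 has 2 s.f., so the result keeps min(3, 2) = 2 s.f.
Rounded to 2 significant figures: 5.2 mol.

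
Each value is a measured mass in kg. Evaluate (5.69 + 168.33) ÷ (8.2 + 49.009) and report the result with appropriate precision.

5.69 + 168.33 = 174.02, limited to 2 d.p. → 5 s.f.; 8.2 + 49.009 = 57.209, limited to 1 d.p. → 3 s.f.
Carrying full precision, 174.02 ÷ 57.209 = 3.04182908284…; keep min(5, 3) = 3 s.f.
Rounded to 3 significant figures: 3.04.

3.04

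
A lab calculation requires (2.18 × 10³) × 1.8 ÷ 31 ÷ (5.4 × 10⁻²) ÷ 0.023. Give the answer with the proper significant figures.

1.0 × 10⁵

(2.18 × 10³) × 1.8 ÷ 31 ÷ (5.4 × 10⁻²) ÷ 0.023 = 101916.783544…
Multiplication/division keeps the fewest significant figures: 2.18 × 10³ → 3 s.f., 1.8 → 2 s.f., 31 → 2 s.f., 5.4 × 10⁻² → 2 s.f., 0.023 → 2 s.f.; limit is 2.
Rounded to 2 significant figures: 1.0 × 10⁵.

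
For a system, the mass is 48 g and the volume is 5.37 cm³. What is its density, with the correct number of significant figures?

8.9 g/cm³

density = 48 g ÷ 5.37 cm³ = 8.93854748603… g/cm³.
48 has 2 significant figures; 5.37 has 3.
Division/multiplication keeps the fewest: 2 significant figures.
Rounded: 8.9 g/cm³.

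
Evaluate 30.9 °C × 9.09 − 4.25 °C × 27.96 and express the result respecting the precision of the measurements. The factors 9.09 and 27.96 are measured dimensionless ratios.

162 °C

30.9 × 9.09 = 280.881 → 281 °C (3 s.f., last digit at the 10^0 place).
4.25 × 27.96 = 118.83 → 119 °C (3 s.f., last digit at the 10^0 place).
Difference: 162.051 °C; keep the coarser place, 10^0.
Result: 162 °C.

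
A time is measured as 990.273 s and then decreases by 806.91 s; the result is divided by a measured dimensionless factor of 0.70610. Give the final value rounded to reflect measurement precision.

259.68 s

990.273 s − 806.91 s = 183.363 s; the difference is limited to 2 decimal places (5 s.f.).
Carrying full precision, 183.363 ÷ 0.70610 = 259.684180711… s; 0.70610 has 5 s.f., so the result keeps min(5, 5) = 5 s.f.
Rounded to 5 significant figures: 259.68 s.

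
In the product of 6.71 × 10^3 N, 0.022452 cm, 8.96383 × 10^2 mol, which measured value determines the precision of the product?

6.71 × 10^3 N → 3 s.f.; 0.022452 cm → 5 s.f.; 8.96383 × 10^2 mol → 6 s.f.
The fewest is 3 significant figures, from 6.71 × 10^3 N.

6.71 × 10^3 N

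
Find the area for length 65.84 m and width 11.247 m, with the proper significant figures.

area = 65.84 m × 11.247 m = 740.50248 m².
65.84 has 4 significant figures; 11.247 has 5.
Division/multiplication keeps the fewest: 4 significant figures.
Rounded: 740.5 m².

740.5 m²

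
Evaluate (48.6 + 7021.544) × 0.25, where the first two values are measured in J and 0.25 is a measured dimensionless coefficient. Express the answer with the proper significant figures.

48.6 J + 7021.544 J = 7070.144 J; the sum is limited to 1 decimal place (5 s.f.).
Carrying full precision, 7070.144 × 0.25 = 1767.536 J; 0.25 has 2 s.f., so the result keeps min(5, 2) = 2 s.f.
Rounded to 2 significant figures: 1.8 × 10^3 J.

1.8 × 10^3 J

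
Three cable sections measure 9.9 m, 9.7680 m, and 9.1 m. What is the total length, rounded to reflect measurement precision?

28.8 m

9.9 m + 9.7680 m + 9.1 m = 28.7680 m.
Addition/subtraction keeps the fewest decimal places: 9.9 → 1 decimal place, 9.7680 → 4 decimal places, 9.1 → 1 decimal place; limit is 1.
Rounded to 1 decimal place: 28.8 m.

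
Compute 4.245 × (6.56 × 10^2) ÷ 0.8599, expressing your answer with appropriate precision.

4.245 × (6.56 × 10^2) ÷ 0.8599 = 3238.42307245…
Multiplication/division keeps the fewest significant figures: 4.245 → 4 s.f., 6.56 × 10^2 → 3 s.f., 0.8599 → 4 s.f.; limit is 3.
Rounded to 3 significant figures: 3.24 × 10^3.

3.24 × 10^3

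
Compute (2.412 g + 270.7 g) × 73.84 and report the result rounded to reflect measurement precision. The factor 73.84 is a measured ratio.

2.412 g + 270.7 g = 273.112 g; the sum is limited to 1 decimal place (4 s.f.).
Carrying full precision, 273.112 × 73.84 = 20166.59008 g; 73.84 has 4 s.f., so the result keeps min(4, 4) = 4 s.f.
Rounded to 4 significant figures: 2.017 × 10⁴ g.

2.017 × 10⁴ g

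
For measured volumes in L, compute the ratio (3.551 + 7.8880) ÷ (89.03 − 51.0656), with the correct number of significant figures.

3.551 + 7.8880 = 11.4390, limited to 3 d.p. → 5 s.f.; 89.03 − 51.0656 = 37.9644, limited to 2 d.p. → 4 s.f.
Carrying full precision, 11.4390 ÷ 37.9644 = 0.301308594367…; keep min(5, 4) = 4 s.f.
Rounded to 4 significant figures: 0.3013.

0.3013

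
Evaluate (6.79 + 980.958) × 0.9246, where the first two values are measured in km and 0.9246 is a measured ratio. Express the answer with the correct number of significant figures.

6.79 km + 980.958 km = 987.748 km; the sum is limited to 2 decimal places (5 s.f.).
Carrying full precision, 987.748 × 0.9246 = 913.2718008 km; 0.9246 has 4 s.f., so the result keeps min(5, 4) = 4 s.f.
Rounded to 4 significant figures: 9.133 × 10² km.

9.133 × 10² km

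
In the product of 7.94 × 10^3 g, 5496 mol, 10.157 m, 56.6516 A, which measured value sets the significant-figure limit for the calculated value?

7.94 × 10^3 g → 3 s.f.; 5496 mol → 4 s.f.; 10.157 m → 5 s.f.; 56.6516 A → 6 s.f.
The fewest is 3 significant figures, from 7.94 × 10^3 g.

7.94 × 10^3 g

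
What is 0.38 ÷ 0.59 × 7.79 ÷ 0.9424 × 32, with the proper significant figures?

0.38 ÷ 0.59 × 7.79 ÷ 0.9424 × 32 = 170.366320394…
Multiplication/division keeps the fewest significant figures: 0.38 → 2 s.f., 0.59 → 2 s.f., 7.79 → 3 s.f., 0.9424 → 4 s.f., 32 → 2 s.f.; limit is 2.
Rounded to 2 significant figures: 1.7 × 10^2.

1.7 × 10^2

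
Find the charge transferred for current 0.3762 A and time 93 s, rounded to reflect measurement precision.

charge transferred = 0.3762 A × 93 s = 34.9866 C.
0.3762 has 4 significant figures; 93 has 2.
Division/multiplication keeps the fewest: 2 significant figures.
Rounded: 35 C.

35 C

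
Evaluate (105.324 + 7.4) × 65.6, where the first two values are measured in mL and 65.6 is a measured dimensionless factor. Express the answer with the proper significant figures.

7.39 × 10^3 mL

105.324 mL + 7.4 mL = 112.724 mL; the sum is limited to 1 decimal place (4 s.f.).
Carrying full precision, 112.724 × 65.6 = 7394.6944 mL; 65.6 has 3 s.f., so the result keeps min(4, 3) = 3 s.f.
Rounded to 3 significant figures: 7.39 × 10^3 mL.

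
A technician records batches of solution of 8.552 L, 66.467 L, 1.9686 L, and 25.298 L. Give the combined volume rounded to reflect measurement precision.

8.552 L + 66.467 L + 1.9686 L + 25.298 L = 102.2856 L.
Addition/subtraction keeps the fewest decimal places: 8.552 → 3 decimal places, 66.467 → 3 decimal places, 1.9686 → 4 decimal places, 25.298 → 3 decimal places; limit is 3.
Rounded to 3 decimal places: 102.286 L.

102.286 L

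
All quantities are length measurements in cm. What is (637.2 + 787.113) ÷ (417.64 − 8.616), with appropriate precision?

637.2 + 787.113 = 1424.313, limited to 1 d.p. → 5 s.f.; 417.64 − 8.616 = 409.024, limited to 2 d.p. → 5 s.f.
Carrying full precision, 1424.313 ÷ 409.024 = 3.48222353701…; keep min(5, 5) = 5 s.f.
Rounded to 5 significant figures: 3.4822.

3.4822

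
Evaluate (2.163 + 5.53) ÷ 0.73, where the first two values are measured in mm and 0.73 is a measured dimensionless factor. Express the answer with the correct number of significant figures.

2.163 mm + 5.53 mm = 7.693 mm; the sum is limited to 2 decimal places (3 s.f.).
Carrying full precision, 7.693 ÷ 0.73 = 10.5383561644… mm; 0.73 has 2 s.f., so the result keeps min(3, 2) = 2 s.f.
Rounded to 2 significant figures: 11 mm.

11 mm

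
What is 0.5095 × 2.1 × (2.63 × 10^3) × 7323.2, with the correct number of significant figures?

2.1 × 10^7

0.5095 × 2.1 × (2.63 × 10^3) × 7323.2 = 20607254.1192
Multiplication/division keeps the fewest significant figures: 0.5095 → 4 s.f., 2.1 → 2 s.f., 2.63 × 10^3 → 3 s.f., 7323.2 → 5 s.f.; limit is 2.
Rounded to 2 significant figures: 2.1 × 10^7.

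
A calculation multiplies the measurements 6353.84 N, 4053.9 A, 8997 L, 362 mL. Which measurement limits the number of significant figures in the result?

6353.84 N → 6 s.f.; 4053.9 A → 5 s.f.; 8997 L → 4 s.f.; 362 mL → 3 s.f.
The fewest is 3 significant figures, from 362 mL.

362 mL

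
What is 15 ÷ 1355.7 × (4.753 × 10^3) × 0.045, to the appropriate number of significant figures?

15 ÷ 1355.7 × (4.753 × 10^3) × 0.045 = 2.36650807701…
Multiplication/division keeps the fewest significant figures: 15 → 2 s.f., 1355.7 → 5 s.f., 4.753 × 10^3 → 4 s.f., 0.045 → 2 s.f.; limit is 2.
Rounded to 2 significant figures: 2.4.

2.4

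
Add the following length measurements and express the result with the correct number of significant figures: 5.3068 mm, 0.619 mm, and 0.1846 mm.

5.3068 mm + 0.619 mm + 0.1846 mm = 6.1104 mm.
Addition/subtraction keeps the fewest decimal places: 5.3068 → 4 decimal places, 0.619 → 3 decimal places, 0.1846 → 4 decimal places; limit is 3.
Rounded to 3 decimal places: 6.110 mm.

6.110 mm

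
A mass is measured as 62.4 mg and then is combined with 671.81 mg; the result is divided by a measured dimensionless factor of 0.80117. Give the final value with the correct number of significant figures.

916.4 mg

62.4 mg + 671.81 mg = 734.21 mg; the sum is limited to 1 decimal place (4 s.f.).
Carrying full precision, 734.21 ÷ 0.80117 = 916.422232485… mg; 0.80117 has 5 s.f., so the result keeps min(4, 5) = 4 s.f.
Rounded to 4 significant figures: 916.4 mg.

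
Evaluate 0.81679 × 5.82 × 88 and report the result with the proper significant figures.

0.81679 × 5.82 × 88 = 418.3271664
Multiplication/division keeps the fewest significant figures: 0.81679 → 5 s.f., 5.82 → 3 s.f., 88 → 2 s.f.; limit is 2.
Rounded to 2 significant figures: 4.2 × 10^2.

4.2 × 10^2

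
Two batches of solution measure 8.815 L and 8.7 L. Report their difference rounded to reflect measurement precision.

1 × 10⁻¹ L

8.815 L − 8.7 L = 0.115 L.
Addition/subtraction keeps the fewest decimal places: 8.815 → 3 decimal places, 8.7 → 1 decimal place; limit is 1.
Rounded to 1 decimal place: 1 × 10⁻¹ L.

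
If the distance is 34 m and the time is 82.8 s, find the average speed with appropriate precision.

0.41 m/s

average speed = 34 m ÷ 82.8 s = 0.410628019324… m/s.
34 has 2 significant figures; 82.8 has 3.
Division/multiplication keeps the fewest: 2 significant figures.
Rounded: 0.41 m/s.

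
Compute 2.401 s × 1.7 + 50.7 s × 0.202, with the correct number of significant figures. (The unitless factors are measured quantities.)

14.3 s

2.401 × 1.7 = 4.0817 → 4.1 s (2 s.f., last digit at the 10^-1 place).
50.7 × 0.202 = 10.2414 → 10.2 s (3 s.f., last digit at the 10^-1 place).
Sum: 14.3231 s; keep the coarser place, 10^-1.
Result: 14.3 s.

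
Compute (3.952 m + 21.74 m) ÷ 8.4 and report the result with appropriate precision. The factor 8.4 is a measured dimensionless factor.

3.952 m + 21.74 m = 25.692 m; the sum is limited to 2 decimal places (4 s.f.).
Carrying full precision, 25.692 ÷ 8.4 = 3.05857142857… m; 8.4 has 2 s.f., so the result keeps min(4, 2) = 2 s.f.
Rounded to 2 significant figures: 3.1 m.

3.1 m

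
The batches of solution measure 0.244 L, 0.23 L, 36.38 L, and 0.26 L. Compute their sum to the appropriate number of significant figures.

37.11 L

0.244 L + 0.23 L + 36.38 L + 0.26 L = 37.114 L.
Addition/subtraction keeps the fewest decimal places: 0.244 → 3 decimal places, 0.23 → 2 decimal places, 36.38 → 2 decimal places, 0.26 → 2 decimal places; limit is 2.
Rounded to 2 decimal places: 37.11 L.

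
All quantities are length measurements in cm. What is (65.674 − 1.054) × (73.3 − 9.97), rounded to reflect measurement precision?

4.09 × 10³ cm²

65.674 − 1.054 = 64.620, limited to 3 d.p. → 5 s.f.; 73.3 − 9.97 = 63.33, limited to 1 d.p. → 3 s.f.
Carrying full precision, 64.620 × 63.33 = 4092.3846; keep min(5, 3) = 3 s.f.
Rounded to 3 significant figures: 4.09 × 10³ cm².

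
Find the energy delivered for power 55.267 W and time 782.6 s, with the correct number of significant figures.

energy delivered = 55.267 W × 782.6 s = 43251.9542 J.
55.267 has 5 significant figures; 782.6 has 4.
Division/multiplication keeps the fewest: 4 significant figures.
Rounded: 4.325 × 10⁴ J.

4.325 × 10⁴ J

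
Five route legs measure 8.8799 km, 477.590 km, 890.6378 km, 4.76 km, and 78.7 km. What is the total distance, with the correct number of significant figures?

1460.6 km

8.8799 km + 477.590 km + 890.6378 km + 4.76 km + 78.7 km = 1460.5677 km.
Addition/subtraction keeps the fewest decimal places: 8.8799 → 4 decimal places, 477.590 → 3 decimal places, 890.6378 → 4 decimal places, 4.76 → 2 decimal places, 78.7 → 1 decimal place; limit is 1.
Rounded to 1 decimal place: 1460.6 km.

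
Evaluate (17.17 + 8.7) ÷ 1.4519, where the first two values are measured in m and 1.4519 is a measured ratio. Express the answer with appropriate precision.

17.17 m + 8.7 m = 25.87 m; the sum is limited to 1 decimal place (3 s.f.).
Carrying full precision, 25.87 ÷ 1.4519 = 17.8180315449… m; 1.4519 has 5 s.f., so the result keeps min(3, 5) = 3 s.f.
Rounded to 3 significant figures: 17.8 m.

17.8 m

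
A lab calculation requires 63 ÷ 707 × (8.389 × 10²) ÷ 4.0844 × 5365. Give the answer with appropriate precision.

63 ÷ 707 × (8.389 × 10²) ÷ 4.0844 × 5365 = 98191.2500206…
Multiplication/division keeps the fewest significant figures: 63 → 2 s.f., 707 → 3 s.f., 8.389 × 10² → 4 s.f., 4.0844 → 5 s.f., 5365 → 4 s.f.; limit is 2.
Rounded to 2 significant figures: 9.8 × 10⁴.

9.8 × 10⁴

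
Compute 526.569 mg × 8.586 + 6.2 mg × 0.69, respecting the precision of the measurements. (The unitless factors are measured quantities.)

526.569 × 8.586 = 4521.121434 → 4521 mg (4 s.f., last digit at the 10^0 place).
6.2 × 0.69 = 4.278 → 4.3 mg (2 s.f., last digit at the 10^-1 place).
Sum: 4525.399434 mg; keep the coarser place, 10^0.
Result: 4525 mg.

4525 mg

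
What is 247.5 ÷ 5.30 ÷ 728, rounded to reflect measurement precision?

247.5 ÷ 5.30 ÷ 728 = 0.0641457599005…
Multiplication/division keeps the fewest significant figures: 247.5 → 4 s.f., 5.30 → 3 s.f., 728 → 3 s.f.; limit is 3.
Rounded to 3 significant figures: 0.0641.

0.0641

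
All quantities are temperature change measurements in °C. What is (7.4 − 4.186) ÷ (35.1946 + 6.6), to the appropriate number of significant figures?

7.4 − 4.186 = 3.214, limited to 1 d.p. → 2 s.f.; 35.1946 + 6.6 = 41.7946, limited to 1 d.p. → 3 s.f.
Carrying full precision, 3.214 ÷ 41.7946 = 0.0768998865882…; keep min(2, 3) = 2 s.f.
Rounded to 2 significant figures: 0.077.

0.077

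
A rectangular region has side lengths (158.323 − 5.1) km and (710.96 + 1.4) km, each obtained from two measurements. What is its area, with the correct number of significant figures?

1.091 × 10⁵ km²

158.323 − 5.1 = 153.223, limited to 1 d.p. → 4 s.f.; 710.96 + 1.4 = 712.36, limited to 1 d.p. → 4 s.f.
Carrying full precision, 153.223 × 712.36 = 109149.93628; keep min(4, 4) = 4 s.f.
Rounded to 4 significant figures: 1.091 × 10⁵ km².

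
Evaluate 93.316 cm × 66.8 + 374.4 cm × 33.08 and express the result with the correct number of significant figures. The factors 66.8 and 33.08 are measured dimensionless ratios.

1.862 × 10⁴ cm

93.316 × 66.8 = 6233.5088 → 6.23 × 10³ cm (3 s.f., last digit at the 10^1 place).
374.4 × 33.08 = 12385.152 → 1.239 × 10⁴ cm (4 s.f., last digit at the 10^1 place).
Sum: 18618.6608 cm; keep the coarser place, 10^1.
Result: 1.862 × 10⁴ cm.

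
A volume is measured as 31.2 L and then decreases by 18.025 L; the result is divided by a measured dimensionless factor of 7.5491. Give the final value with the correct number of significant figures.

1.75 L

31.2 L − 18.025 L = 13.175 L; the difference is limited to 1 decimal place (3 s.f.).
Carrying full precision, 13.175 ÷ 7.5491 = 1.74524115457… L; 7.5491 has 5 s.f., so the result keeps min(3, 5) = 3 s.f.
Rounded to 3 significant figures: 1.75 L.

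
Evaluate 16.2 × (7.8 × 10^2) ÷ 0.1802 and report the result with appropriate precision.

16.2 × (7.8 × 10^2) ÷ 0.1802 = 70122.0865705…
Multiplication/division keeps the fewest significant figures: 16.2 → 3 s.f., 7.8 × 10^2 → 2 s.f., 0.1802 → 4 s.f.; limit is 2.
Rounded to 2 significant figures: 7.0 × 10^4.

7.0 × 10^4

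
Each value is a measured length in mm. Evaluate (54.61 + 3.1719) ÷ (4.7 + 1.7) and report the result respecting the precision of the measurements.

9.0

54.61 + 3.1719 = 57.7819, limited to 2 d.p. → 4 s.f.; 4.7 + 1.7 = 6.4, limited to 1 d.p. → 2 s.f.
Carrying full precision, 57.7819 ÷ 6.4 = 9.028421875; keep min(4, 2) = 2 s.f.
Rounded to 2 significant figures: 9.0.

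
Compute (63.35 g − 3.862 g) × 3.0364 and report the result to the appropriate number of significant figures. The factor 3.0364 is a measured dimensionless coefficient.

180.6 g

63.35 g − 3.862 g = 59.488 g; the difference is limited to 2 decimal places (4 s.f.).
Carrying full precision, 59.488 × 3.0364 = 180.6293632 g; 3.0364 has 5 s.f., so the result keeps min(4, 5) = 4 s.f.
Rounded to 4 significant figures: 180.6 g.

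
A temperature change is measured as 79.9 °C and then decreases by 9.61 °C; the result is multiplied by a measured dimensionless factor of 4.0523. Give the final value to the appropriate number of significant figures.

79.9 °C − 9.61 °C = 70.29 °C; the difference is limited to 1 decimal place (3 s.f.).
Carrying full precision, 70.29 × 4.0523 = 284.836167 °C; 4.0523 has 5 s.f., so the result keeps min(3, 5) = 3 s.f.
Rounded to 3 significant figures: 285 °C.

285 °C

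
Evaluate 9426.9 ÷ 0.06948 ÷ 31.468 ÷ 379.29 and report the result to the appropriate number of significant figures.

11.37

9426.9 ÷ 0.06948 ÷ 31.468 ÷ 379.29 = 11.3675940545…
Multiplication/division keeps the fewest significant figures: 9426.9 → 5 s.f., 0.06948 → 4 s.f., 31.468 → 5 s.f., 379.29 → 5 s.f.; limit is 4.
Rounded to 4 significant figures: 11.37.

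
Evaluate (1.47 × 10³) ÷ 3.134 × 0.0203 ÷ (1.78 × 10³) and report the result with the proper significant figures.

(1.47 × 10³) ÷ 3.134 × 0.0203 ÷ (1.78 × 10³) = 0.0053492682647…
Multiplication/division keeps the fewest significant figures: 1.47 × 10³ → 3 s.f., 3.134 → 4 s.f., 0.0203 → 3 s.f., 1.78 × 10³ → 3 s.f.; limit is 3.
Rounded to 3 significant figures: 0.00535.

0.00535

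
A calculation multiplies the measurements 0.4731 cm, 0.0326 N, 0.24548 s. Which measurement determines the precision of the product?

0.0326 N

0.4731 cm → 4 s.f.; 0.0326 N → 3 s.f.; 0.24548 s → 5 s.f.
The fewest is 3 significant figures, from 0.0326 N.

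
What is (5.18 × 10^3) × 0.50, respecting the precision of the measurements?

(5.18 × 10^3) × 0.50 = 2590
Multiplication/division keeps the fewest significant figures: 5.18 × 10^3 → 3 s.f., 0.50 → 2 s.f.; limit is 2.
Rounded to 2 significant figures: 2.6 × 10^3.

2.6 × 10^3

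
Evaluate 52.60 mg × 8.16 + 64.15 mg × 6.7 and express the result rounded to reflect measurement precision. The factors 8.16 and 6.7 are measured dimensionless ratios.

52.60 × 8.16 = 429.216 → 429 mg (3 s.f., last digit at the 10^0 place).
64.15 × 6.7 = 429.805 → 4.3 × 10² mg (2 s.f., last digit at the 10^1 place).
Sum: 859.021 mg; keep the coarser place, 10^1.
Result: 8.6 × 10² mg.

8.6 × 10² mg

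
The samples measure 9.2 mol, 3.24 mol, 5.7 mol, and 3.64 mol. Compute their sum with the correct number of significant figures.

9.2 mol + 3.24 mol + 5.7 mol + 3.64 mol = 21.78 mol.
Addition/subtraction keeps the fewest decimal places: 9.2 → 1 decimal place, 3.24 → 2 decimal places, 5.7 → 1 decimal place, 3.64 → 2 decimal places; limit is 1.
Rounded to 1 decimal place: 21.8 mol.

21.8 mol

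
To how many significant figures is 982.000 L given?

6

982.000: trailing zeros after a decimal point are significant.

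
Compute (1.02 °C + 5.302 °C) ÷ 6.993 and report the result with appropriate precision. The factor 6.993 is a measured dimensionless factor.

1.02 °C + 5.302 °C = 6.322 °C; the sum is limited to 2 decimal places (3 s.f.).
Carrying full precision, 6.322 ÷ 6.993 = 0.904046904047… °C; 6.993 has 4 s.f., so the result keeps min(3, 4) = 3 s.f.
Rounded to 3 significant figures: 9.04 × 10^-1 °C.

9.04 × 10^-1 °C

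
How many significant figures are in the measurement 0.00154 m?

3

0.00154: leading zeros are not significant.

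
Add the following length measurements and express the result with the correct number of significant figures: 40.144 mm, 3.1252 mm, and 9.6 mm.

40.144 mm + 3.1252 mm + 9.6 mm = 52.8692 mm.
Addition/subtraction keeps the fewest decimal places: 40.144 → 3 decimal places, 3.1252 → 4 decimal places, 9.6 → 1 decimal place; limit is 1.
Rounded to 1 decimal place: 52.9 mm.

52.9 mm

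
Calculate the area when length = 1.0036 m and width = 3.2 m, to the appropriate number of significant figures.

3.2 m²

area = 1.0036 m × 3.2 m = 3.21152 m².
1.0036 has 5 significant figures; 3.2 has 2.
Division/multiplication keeps the fewest: 2 significant figures.
Rounded: 3.2 m².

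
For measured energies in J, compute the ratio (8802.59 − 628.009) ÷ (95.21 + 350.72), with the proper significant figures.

18.332

8802.59 − 628.009 = 8174.581, limited to 2 d.p. → 6 s.f.; 95.21 + 350.72 = 445.93, limited to 2 d.p. → 5 s.f.
Carrying full precision, 8174.581 ÷ 445.93 = 18.3315340973…; keep min(6, 5) = 5 s.f.
Rounded to 5 significant figures: 18.332.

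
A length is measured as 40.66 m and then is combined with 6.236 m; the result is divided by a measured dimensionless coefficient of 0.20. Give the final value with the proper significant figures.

2.3 × 10^2 m

40.66 m + 6.236 m = 46.896 m; the sum is limited to 2 decimal places (4 s.f.).
Carrying full precision, 46.896 ÷ 0.20 = 234.48 m; 0.20 has 2 s.f., so the result keeps min(4, 2) = 2 s.f.
Rounded to 2 significant figures: 2.3 × 10^2 m.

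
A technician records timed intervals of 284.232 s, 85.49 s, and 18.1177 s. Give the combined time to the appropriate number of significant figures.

284.232 s + 85.49 s + 18.1177 s = 387.8397 s.
Addition/subtraction keeps the fewest decimal places: 284.232 → 3 decimal places, 85.49 → 2 decimal places, 18.1177 → 4 decimal places; limit is 2.
Rounded to 2 decimal places: 387.84 s.

387.84 s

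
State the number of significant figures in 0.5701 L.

0.5701: leading zeros are not significant; zeros between nonzero digits are significant.

4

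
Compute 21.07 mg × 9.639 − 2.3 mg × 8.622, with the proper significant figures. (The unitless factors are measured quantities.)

183 mg

21.07 × 9.639 = 203.09373 → 203.1 mg (4 s.f., last digit at the 10^-1 place).
2.3 × 8.622 = 19.8306 → 20. mg (2 s.f., last digit at the 10^0 place).
Difference: 183.26313 mg; keep the coarser place, 10^0.
Result: 183 mg.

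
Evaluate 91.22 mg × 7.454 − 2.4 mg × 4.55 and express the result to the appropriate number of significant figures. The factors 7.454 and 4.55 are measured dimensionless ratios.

91.22 × 7.454 = 679.95388 → 680.0 mg (4 s.f., last digit at the 10^-1 place).
2.4 × 4.55 = 10.92 → 11 mg (2 s.f., last digit at the 10^0 place).
Difference: 669.03388 mg; keep the coarser place, 10^0.
Result: 669 mg.

669 mg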